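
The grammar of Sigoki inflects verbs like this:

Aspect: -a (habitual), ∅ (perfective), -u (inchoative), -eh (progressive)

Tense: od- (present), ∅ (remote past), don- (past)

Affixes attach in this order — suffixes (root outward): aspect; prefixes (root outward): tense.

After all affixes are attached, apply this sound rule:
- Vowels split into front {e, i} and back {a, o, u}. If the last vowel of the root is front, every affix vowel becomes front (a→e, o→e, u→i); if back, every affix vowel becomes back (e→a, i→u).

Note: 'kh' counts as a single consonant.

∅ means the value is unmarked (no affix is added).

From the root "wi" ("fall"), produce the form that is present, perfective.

edwi

Attach tense present od- → odwi.
aspect = perfective: zero marking, form stays odwi.
Apply vowel harmony: odwi → edwi.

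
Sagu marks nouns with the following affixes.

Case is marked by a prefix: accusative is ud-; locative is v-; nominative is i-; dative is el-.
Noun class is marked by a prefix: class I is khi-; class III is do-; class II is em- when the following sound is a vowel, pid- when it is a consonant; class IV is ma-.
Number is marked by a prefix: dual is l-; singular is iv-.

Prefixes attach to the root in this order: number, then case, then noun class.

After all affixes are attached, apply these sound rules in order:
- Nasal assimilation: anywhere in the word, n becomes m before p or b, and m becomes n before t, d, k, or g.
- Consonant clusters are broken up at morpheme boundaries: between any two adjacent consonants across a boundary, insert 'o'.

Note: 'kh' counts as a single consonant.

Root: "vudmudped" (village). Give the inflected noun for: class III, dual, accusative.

doudolovudmudped

Attach number dual l- → lvudmudped.
Attach case accusative ud- → udlvudmudped.
Attach noun class class III do- → doudlvudmudped.
Nasal assimilation: no change.
Apply epenthesis: doudlvudmudped → doudolovudmudped.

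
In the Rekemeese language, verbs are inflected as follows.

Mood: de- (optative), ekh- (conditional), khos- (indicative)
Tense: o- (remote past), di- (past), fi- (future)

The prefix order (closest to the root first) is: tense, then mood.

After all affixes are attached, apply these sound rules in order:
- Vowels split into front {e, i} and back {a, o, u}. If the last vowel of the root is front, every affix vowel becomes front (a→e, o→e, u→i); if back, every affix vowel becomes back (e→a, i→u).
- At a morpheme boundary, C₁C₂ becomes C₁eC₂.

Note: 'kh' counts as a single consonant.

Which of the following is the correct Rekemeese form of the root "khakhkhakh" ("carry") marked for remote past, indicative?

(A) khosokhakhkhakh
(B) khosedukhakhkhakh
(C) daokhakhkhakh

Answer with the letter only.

Attach tense remote past o- → okhakhkhakh.
Attach mood indicative khos- → khosokhakhkhakh.
Vowel harmony: no change.
Epenthesis: no change.
So the correct form is khosokhakhkhakh, option (A).
(B) khosedukhakhkhakh is wrong: it uses past instead of remote past for tense.
(C) daokhakhkhakh is wrong: it uses optative instead of indicative for mood.

A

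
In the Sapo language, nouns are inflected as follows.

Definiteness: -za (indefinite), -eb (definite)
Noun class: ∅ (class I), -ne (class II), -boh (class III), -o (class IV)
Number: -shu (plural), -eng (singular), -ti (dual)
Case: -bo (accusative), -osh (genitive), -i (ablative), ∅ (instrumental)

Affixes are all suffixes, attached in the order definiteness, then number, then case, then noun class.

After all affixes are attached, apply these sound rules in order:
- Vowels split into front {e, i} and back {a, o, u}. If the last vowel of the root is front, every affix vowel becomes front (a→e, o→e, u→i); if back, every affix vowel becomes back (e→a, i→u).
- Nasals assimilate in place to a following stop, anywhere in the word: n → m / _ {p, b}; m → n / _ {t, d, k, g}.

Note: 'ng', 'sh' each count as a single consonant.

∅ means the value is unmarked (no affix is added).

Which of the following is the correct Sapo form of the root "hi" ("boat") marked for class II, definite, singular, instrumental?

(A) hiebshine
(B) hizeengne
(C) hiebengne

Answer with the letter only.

C

Attach definiteness definite -eb → hieb.
Attach number singular -eng → hiebeng.
case = instrumental: zero marking, form stays hiebeng.
Attach noun class class II -ne → hiebengne.
Vowel harmony: no change.
Nasal assimilation: no change.
So the correct form is hiebengne, option (C).
(B) hizeengne is wrong: it uses indefinite instead of definite for definiteness.
(A) hiebshine is wrong: it uses plural instead of singular for number.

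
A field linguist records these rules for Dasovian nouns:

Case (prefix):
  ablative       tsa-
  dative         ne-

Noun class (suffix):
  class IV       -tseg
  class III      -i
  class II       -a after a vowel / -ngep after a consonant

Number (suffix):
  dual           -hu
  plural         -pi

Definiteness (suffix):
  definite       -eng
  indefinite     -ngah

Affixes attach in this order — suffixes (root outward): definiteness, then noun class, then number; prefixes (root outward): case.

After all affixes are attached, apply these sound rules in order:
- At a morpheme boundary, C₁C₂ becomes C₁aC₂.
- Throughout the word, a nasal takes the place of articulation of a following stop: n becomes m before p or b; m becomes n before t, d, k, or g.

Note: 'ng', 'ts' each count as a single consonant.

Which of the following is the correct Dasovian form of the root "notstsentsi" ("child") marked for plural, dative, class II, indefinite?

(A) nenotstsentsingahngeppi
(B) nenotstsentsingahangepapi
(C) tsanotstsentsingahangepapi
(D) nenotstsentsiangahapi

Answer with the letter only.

B

Attach case dative ne- → nenotstsentsi.
Attach definiteness indefinite -ngah → nenotstsentsingah.
Attach noun class class II -ngep (after consonant 'h') → nenotstsentsingahngep.
Attach number plural -pi → nenotstsentsingahngeppi.
Apply epenthesis: nenotstsentsingahngeppi → nenotstsentsingahangepapi.
Nasal assimilation: no change.
So the correct form is nenotstsentsingahangepapi, option (B).
(A) nenotstsentsingahngeppi is wrong: it fails to apply the sound rule(s).
(C) tsanotstsentsingahangepapi is wrong: it uses ablative instead of dative for case.
(D) nenotstsentsiangahapi is wrong: it has the affixes in the wrong order.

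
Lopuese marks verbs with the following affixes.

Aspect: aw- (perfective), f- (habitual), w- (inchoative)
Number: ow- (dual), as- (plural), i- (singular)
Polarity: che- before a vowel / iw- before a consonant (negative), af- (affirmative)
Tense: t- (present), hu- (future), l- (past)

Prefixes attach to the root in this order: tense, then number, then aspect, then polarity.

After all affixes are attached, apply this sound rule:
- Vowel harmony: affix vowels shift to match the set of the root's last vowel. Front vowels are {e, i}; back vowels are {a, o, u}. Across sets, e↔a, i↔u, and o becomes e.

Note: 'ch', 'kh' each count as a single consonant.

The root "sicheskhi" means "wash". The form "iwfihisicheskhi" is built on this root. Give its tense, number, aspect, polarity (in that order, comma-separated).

Segment: iw-f-i-hu-sicheskhi.
tense: hu- → future.
number: i- → singular.
aspect: f- → habitual.
polarity: che/iw- → negative.

future, singular, habitual, negative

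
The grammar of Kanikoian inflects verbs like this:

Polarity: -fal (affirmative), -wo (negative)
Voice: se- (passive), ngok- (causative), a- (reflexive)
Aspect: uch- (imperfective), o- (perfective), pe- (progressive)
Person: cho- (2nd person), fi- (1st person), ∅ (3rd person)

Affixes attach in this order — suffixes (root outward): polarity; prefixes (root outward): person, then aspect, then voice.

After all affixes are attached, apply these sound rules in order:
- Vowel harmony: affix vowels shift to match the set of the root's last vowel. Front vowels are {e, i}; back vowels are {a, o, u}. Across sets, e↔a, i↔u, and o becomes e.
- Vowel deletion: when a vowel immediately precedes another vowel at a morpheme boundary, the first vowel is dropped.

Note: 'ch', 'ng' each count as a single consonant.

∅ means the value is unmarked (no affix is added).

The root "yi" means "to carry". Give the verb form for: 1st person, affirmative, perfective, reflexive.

efiyifel

Attach person 1st person fi- → fiyi.
Attach polarity affirmative -fal → fiyifal.
Attach aspect perfective o- → ofiyifal.
Attach voice reflexive a- → aofiyifal.
Apply vowel harmony: aofiyifal → eefiyifel.
Apply vowel deletion: eefiyifel → efiyifel.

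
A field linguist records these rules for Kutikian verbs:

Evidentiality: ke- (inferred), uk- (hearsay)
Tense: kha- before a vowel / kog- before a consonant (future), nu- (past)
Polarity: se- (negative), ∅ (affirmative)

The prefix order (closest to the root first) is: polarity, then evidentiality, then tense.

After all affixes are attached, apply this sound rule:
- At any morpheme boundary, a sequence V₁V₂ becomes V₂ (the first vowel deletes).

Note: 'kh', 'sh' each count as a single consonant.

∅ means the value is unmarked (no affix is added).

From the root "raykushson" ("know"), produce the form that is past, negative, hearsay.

Attach polarity negative se- → seraykushson.
Attach evidentiality hearsay uk- → ukseraykushson.
Attach tense past nu- → nuukseraykushson.
Apply vowel deletion: nuukseraykushson → nukseraykushson.

nukseraykushson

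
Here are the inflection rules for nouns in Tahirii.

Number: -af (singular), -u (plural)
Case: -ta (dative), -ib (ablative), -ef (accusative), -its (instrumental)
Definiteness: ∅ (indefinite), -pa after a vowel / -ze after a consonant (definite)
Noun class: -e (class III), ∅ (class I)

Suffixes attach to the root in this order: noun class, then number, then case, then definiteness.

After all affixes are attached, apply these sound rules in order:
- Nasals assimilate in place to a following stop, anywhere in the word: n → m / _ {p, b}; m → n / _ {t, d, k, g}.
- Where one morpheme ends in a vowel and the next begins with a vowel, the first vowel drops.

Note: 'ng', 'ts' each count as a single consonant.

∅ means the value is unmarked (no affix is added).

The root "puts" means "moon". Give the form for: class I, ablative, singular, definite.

putsafibze

noun class = class I: zero marking, form stays puts.
Attach number singular -af → putsaf.
Attach case ablative -ib → putsafib.
Attach definiteness definite -ze (after consonant 'b') → putsafibze.
Nasal assimilation: no change.
Vowel deletion: no change.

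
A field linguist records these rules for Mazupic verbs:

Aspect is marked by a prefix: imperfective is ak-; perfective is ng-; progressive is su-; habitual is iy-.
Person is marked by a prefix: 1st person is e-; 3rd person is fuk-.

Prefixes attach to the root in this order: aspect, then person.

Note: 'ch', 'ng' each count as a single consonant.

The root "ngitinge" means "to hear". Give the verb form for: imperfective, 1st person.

eakngitinge

Attach aspect imperfective ak- → akngitinge.
Attach person 1st person e- → eakngitinge.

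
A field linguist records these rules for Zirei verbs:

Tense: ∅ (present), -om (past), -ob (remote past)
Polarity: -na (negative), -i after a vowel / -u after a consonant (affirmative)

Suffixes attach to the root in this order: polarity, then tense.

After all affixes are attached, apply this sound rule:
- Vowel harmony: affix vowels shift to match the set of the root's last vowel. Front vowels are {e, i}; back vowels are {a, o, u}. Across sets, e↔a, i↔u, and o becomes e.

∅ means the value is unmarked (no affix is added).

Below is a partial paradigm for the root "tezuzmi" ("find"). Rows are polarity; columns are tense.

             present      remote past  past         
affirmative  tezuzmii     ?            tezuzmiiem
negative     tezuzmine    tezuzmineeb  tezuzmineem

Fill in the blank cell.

Attach polarity affirmative -i (after vowel 'i') → tezuzmii.
Attach tense remote past -ob → tezuzmiiob.
Apply vowel harmony: tezuzmiiob → tezuzmiieb.

tezuzmiieb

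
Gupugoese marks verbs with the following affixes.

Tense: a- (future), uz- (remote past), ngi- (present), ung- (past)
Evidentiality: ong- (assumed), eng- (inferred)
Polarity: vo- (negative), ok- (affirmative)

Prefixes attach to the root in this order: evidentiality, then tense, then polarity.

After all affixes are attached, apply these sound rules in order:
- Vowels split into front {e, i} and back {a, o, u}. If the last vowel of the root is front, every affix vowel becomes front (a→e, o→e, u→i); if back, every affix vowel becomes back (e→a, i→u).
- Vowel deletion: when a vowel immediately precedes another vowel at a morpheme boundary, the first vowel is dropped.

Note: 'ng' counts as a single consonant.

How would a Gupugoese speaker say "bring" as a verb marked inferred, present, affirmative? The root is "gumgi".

ekngenggumgi

Attach evidentiality inferred eng- → enggumgi.
Attach tense present ngi- → ngienggumgi.
Attach polarity affirmative ok- → okngienggumgi.
Apply vowel harmony: okngienggumgi → ekngienggumgi.
Apply vowel deletion: ekngienggumgi → ekngenggumgi.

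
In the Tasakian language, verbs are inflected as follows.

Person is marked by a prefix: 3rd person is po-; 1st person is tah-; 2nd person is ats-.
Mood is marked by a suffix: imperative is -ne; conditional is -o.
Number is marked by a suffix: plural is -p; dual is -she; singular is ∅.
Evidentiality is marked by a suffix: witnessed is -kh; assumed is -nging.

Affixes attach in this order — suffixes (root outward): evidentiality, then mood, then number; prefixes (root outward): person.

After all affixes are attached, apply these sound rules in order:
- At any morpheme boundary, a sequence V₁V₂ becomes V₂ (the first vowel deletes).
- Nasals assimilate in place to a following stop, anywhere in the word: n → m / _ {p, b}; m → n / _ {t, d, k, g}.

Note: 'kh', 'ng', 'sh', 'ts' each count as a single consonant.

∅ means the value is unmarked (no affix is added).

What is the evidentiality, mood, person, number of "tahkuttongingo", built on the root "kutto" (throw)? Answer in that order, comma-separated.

Segment: tah-kutto-nging-o.
evidentiality: -nging → assumed.
mood: -o → conditional.
person: tah- → 1st person.
number: ∅ → singular.

assumed, conditional, 1st person, singular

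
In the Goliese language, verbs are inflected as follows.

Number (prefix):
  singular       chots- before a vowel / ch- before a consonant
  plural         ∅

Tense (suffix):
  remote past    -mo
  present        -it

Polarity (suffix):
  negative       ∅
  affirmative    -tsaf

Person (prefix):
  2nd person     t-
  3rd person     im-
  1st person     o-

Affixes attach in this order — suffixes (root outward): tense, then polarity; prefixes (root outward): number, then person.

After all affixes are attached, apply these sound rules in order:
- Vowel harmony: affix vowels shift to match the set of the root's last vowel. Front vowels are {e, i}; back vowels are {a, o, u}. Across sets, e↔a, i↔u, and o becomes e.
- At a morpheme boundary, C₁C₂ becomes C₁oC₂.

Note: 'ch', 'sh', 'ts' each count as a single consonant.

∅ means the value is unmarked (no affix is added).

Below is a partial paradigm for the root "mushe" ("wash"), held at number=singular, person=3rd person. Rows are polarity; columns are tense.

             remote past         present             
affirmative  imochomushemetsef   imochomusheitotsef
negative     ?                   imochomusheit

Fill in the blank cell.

Attach tense remote past -mo → mushemo.
Attach number singular ch- (before consonant 'm') → chmushemo.
Attach person 3rd person im- → imchmushemo.
polarity = negative: zero marking, form stays imchmushemo.
Apply vowel harmony: imchmushemo → imchmusheme.
Apply epenthesis: imchmusheme → imochomusheme.

imochomusheme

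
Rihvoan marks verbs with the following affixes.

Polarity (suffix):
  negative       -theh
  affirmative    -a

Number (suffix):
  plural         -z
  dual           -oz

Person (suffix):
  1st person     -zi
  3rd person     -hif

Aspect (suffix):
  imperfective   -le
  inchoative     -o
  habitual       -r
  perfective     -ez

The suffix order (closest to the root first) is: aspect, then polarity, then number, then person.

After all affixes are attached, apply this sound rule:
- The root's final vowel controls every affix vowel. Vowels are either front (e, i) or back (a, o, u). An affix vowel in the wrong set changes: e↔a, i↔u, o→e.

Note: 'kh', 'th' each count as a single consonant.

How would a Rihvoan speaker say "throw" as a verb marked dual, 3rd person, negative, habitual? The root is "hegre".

Attach aspect habitual -r → hegrer.
Attach polarity negative -theh → hegrertheh.
Attach number dual -oz → hegrerthehoz.
Attach person 3rd person -hif → hegrerthehozhif.
Apply vowel harmony: hegrerthehozhif → hegrerthehezhif.

hegrerthehezhif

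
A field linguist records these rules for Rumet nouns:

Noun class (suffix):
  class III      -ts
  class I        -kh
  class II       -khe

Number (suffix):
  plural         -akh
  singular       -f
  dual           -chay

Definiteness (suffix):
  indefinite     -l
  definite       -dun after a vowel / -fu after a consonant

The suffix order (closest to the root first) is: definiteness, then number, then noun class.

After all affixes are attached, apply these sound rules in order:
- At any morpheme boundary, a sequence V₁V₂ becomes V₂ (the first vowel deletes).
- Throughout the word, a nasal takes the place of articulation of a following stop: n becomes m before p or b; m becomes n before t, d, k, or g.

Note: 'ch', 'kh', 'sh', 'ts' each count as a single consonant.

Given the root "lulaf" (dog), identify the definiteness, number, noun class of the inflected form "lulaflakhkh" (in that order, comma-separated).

indefinite, plural, class I

Segment: lulaf-l-akh-kh.
definiteness: -l → indefinite.
number: -akh → plural.
noun class: -kh → class I.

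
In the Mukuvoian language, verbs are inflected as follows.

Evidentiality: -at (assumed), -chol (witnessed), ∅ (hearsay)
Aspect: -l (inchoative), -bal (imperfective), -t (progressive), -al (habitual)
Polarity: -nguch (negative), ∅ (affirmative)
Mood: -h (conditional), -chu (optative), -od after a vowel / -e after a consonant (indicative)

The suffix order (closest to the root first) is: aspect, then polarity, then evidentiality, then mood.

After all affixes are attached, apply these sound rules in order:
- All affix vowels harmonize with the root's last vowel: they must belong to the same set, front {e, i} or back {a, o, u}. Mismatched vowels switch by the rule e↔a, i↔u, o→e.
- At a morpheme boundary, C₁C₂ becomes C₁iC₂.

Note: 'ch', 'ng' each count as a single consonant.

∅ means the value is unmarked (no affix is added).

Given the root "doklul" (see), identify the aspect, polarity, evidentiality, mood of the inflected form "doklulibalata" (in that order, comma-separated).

Segment: doklul-bal-at-e.
aspect: -bal → imperfective.
polarity: ∅ → affirmative.
evidentiality: -at → assumed.
mood: -od/e → indicative.

imperfective, affirmative, assumed, indicative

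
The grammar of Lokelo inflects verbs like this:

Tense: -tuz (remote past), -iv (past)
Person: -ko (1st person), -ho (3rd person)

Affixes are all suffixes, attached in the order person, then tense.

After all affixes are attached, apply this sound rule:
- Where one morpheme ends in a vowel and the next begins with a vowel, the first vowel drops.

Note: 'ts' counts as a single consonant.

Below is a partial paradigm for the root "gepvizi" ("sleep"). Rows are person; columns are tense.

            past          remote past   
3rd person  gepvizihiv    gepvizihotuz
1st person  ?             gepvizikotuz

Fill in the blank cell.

gepvizikiv

Attach person 1st person -ko → gepviziko.
Attach tense past -iv → gepvizikoiv.
Apply vowel deletion: gepvizikoiv → gepvizikiv.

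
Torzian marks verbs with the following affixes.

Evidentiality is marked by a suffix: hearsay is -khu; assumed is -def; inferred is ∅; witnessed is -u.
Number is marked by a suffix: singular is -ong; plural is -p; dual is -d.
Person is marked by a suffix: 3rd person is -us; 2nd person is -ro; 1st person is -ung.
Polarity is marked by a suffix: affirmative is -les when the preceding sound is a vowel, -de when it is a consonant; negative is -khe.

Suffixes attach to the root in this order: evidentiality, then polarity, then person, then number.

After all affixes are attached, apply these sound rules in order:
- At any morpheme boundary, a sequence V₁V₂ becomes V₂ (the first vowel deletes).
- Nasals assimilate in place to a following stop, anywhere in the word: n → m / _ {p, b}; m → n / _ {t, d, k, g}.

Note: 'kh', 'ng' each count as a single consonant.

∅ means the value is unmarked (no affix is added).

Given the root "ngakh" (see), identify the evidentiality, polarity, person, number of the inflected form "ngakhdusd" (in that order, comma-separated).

inferred, affirmative, 3rd person, dual

Segment: ngakh-de-us-d.
evidentiality: ∅ → inferred.
polarity: -les/de → affirmative.
person: -us → 3rd person.
number: -d → dual.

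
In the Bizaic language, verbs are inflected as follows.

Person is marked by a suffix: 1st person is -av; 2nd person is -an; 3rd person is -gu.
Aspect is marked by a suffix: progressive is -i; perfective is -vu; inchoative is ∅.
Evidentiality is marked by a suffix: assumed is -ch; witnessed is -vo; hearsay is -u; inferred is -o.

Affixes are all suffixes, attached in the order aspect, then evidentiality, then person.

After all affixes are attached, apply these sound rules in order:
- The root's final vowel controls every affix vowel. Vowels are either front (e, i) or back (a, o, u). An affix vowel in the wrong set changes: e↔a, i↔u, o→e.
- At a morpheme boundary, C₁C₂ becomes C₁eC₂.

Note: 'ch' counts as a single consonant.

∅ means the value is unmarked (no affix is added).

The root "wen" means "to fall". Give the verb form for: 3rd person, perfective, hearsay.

weneviigi

Attach aspect perfective -vu → wenvu.
Attach evidentiality hearsay -u → wenvuu.
Attach person 3rd person -gu → wenvuugu.
Apply vowel harmony: wenvuugu → wenviigi.
Apply epenthesis: wenviigi → weneviigi.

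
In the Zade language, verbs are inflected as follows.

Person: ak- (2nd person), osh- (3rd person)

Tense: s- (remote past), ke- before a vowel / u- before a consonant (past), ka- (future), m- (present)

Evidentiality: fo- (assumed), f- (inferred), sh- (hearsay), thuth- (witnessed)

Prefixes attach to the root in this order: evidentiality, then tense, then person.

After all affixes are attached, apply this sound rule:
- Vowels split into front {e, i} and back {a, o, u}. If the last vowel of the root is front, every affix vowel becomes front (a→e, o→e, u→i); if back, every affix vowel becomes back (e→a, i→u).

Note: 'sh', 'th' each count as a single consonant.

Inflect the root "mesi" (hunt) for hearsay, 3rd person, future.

eshkeshmesi

Attach evidentiality hearsay sh- → shmesi.
Attach tense future ka- → kashmesi.
Attach person 3rd person osh- → oshkashmesi.
Apply vowel harmony: oshkashmesi → eshkeshmesi.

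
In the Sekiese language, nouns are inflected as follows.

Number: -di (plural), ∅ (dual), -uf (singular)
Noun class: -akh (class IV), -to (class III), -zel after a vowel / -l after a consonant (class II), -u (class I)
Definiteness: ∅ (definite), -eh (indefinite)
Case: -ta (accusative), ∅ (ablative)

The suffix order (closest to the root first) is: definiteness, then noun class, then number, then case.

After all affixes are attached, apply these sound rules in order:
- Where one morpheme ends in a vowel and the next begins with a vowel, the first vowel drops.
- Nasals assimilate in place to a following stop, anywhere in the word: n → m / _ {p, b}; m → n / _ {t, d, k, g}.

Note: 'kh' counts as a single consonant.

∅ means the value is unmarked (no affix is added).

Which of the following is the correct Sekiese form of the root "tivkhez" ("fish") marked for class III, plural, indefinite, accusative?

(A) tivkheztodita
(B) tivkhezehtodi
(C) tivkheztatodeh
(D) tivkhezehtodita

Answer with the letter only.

D

Attach definiteness indefinite -eh → tivkhezeh.
Attach noun class class III -to → tivkhezehto.
Attach number plural -di → tivkhezehtodi.
Attach case accusative -ta → tivkhezehtodita.
Vowel deletion: no change.
Nasal assimilation: no change.
So the correct form is tivkhezehtodita, option (D).
(B) tivkhezehtodi is wrong: it uses ablative instead of accusative for case.
(A) tivkheztodita is wrong: it uses definite instead of indefinite for definiteness.
(C) tivkheztatodeh is wrong: it has the affixes in the wrong order.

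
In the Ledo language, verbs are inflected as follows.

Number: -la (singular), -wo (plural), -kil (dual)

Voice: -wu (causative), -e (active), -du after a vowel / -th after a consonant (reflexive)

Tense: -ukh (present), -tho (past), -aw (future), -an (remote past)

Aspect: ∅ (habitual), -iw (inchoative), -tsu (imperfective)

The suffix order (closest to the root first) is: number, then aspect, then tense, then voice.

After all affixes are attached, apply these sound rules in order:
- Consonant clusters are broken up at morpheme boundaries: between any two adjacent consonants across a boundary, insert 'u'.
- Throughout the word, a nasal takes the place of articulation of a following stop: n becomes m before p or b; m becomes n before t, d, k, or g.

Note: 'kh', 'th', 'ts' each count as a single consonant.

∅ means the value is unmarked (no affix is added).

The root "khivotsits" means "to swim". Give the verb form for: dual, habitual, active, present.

Attach number dual -kil → khivotsitskil.
aspect = habitual: zero marking, form stays khivotsitskil.
Attach tense present -ukh → khivotsitskilukh.
Attach voice active -e → khivotsitskilukhe.
Apply epenthesis: khivotsitskilukhe → khivotsitsukilukhe.
Nasal assimilation: no change.

khivotsitsukilukhe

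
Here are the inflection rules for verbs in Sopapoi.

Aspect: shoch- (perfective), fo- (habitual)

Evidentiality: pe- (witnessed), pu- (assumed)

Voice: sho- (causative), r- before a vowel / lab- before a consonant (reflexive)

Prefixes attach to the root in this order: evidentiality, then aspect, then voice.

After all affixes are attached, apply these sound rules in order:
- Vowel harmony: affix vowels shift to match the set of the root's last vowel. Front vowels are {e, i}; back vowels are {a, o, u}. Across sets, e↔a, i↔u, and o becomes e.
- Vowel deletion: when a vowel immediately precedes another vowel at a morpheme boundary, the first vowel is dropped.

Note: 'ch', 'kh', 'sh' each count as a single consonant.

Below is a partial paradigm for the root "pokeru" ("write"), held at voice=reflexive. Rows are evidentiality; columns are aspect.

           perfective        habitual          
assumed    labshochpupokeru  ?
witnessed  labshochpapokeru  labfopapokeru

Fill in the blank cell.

Attach evidentiality assumed pu- → pupokeru.
Attach aspect habitual fo- → fopupokeru.
Attach voice reflexive lab- (before consonant 'f') → labfopupokeru.
Vowel harmony: no change.
Vowel deletion: no change.

labfopupokeru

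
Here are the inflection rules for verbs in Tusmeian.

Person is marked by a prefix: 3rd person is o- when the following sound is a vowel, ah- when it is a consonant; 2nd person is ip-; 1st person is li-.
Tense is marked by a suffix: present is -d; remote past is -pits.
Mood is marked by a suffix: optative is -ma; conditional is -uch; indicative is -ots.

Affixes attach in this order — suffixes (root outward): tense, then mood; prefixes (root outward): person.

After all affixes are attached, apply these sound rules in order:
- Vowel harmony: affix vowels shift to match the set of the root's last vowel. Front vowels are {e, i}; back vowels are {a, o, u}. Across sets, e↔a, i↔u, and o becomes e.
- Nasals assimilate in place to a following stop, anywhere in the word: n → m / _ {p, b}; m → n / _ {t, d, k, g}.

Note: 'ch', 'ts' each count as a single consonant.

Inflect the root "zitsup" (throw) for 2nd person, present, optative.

Attach tense present -d → zitsupd.
Attach person 2nd person ip- → ipzitsupd.
Attach mood optative -ma → ipzitsupdma.
Apply vowel harmony: ipzitsupdma → upzitsupdma.
Nasal assimilation: no change.

upzitsupdma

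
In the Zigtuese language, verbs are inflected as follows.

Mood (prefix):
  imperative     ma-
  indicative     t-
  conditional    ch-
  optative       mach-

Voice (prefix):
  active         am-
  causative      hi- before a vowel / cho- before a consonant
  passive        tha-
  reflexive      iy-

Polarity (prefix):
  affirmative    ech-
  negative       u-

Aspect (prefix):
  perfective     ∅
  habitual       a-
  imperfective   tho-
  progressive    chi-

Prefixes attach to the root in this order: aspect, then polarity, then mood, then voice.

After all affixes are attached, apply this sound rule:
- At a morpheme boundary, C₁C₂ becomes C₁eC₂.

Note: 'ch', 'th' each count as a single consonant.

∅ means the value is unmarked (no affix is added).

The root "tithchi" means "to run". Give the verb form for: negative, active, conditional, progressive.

amechuchitithchi

Attach aspect progressive chi- → chitithchi.
Attach polarity negative u- → uchitithchi.
Attach mood conditional ch- → chuchitithchi.
Attach voice active am- → amchuchitithchi.
Apply epenthesis: amchuchitithchi → amechuchitithchi.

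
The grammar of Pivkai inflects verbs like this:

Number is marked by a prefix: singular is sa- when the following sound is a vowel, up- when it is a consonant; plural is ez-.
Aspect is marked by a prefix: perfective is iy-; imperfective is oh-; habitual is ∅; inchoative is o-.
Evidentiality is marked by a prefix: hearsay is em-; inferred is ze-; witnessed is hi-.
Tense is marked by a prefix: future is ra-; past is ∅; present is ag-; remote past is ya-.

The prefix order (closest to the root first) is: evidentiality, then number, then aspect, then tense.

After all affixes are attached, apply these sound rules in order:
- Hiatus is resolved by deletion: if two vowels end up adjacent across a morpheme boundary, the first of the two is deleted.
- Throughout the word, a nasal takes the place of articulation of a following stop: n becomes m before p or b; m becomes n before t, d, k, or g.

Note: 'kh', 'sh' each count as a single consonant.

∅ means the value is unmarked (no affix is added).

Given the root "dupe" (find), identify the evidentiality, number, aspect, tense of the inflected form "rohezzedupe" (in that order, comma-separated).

Segment: ra-oh-ez-ze-dupe.
evidentiality: ze- → inferred.
number: ez- → plural.
aspect: oh- → imperfective.
tense: ra- → future.

inferred, plural, imperfective, future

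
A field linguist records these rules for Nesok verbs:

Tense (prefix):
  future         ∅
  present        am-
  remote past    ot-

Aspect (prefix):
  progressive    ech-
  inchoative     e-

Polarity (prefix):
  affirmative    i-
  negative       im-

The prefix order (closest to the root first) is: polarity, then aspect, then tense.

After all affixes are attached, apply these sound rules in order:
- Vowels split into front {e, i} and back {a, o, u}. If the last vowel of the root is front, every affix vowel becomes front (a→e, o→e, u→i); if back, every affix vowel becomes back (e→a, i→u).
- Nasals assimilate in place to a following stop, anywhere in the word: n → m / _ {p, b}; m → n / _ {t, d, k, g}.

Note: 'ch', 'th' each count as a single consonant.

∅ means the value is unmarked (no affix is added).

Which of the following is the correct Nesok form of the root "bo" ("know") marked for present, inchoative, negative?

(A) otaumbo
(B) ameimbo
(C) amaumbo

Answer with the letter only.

C

Attach polarity negative im- → imbo.
Attach aspect inchoative e- → eimbo.
Attach tense present am- → ameimbo.
Apply vowel harmony: ameimbo → amaumbo.
Nasal assimilation: no change.
So the correct form is amaumbo, option (C).
(B) ameimbo is wrong: it fails to apply the sound rule(s).
(A) otaumbo is wrong: it uses remote past instead of present for tense.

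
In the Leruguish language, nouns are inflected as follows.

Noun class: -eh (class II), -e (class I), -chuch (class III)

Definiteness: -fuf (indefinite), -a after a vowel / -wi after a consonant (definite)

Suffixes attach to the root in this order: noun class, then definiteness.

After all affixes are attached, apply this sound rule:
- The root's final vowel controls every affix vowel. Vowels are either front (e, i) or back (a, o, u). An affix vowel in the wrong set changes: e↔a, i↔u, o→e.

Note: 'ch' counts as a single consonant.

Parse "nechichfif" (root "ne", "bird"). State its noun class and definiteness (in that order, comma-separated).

class III, indefinite

Segment: ne-chuch-fuf.
noun class: -chuch → class III.
definiteness: -fuf → indefinite.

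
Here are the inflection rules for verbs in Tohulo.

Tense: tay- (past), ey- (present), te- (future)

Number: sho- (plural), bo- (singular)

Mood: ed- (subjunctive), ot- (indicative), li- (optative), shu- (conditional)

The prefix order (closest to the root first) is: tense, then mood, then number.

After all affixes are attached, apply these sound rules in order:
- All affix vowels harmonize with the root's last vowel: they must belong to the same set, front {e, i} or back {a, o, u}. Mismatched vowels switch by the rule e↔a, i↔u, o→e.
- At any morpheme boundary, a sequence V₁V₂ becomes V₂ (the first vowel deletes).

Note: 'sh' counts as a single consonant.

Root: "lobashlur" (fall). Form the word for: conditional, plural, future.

Attach tense future te- → telobashlur.
Attach mood conditional shu- → shutelobashlur.
Attach number plural sho- → shoshutelobashlur.
Apply vowel harmony: shoshutelobashlur → shoshutalobashlur.
Vowel deletion: no change.

shoshutalobashlur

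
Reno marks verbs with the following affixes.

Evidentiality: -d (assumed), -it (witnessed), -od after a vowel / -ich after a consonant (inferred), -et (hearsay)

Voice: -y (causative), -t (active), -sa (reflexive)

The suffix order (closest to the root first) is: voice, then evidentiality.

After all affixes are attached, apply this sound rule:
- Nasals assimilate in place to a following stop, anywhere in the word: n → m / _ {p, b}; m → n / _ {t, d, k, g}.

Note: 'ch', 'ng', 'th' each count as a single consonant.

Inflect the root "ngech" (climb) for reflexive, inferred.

ngechsaod

Attach voice reflexive -sa → ngechsa.
Attach evidentiality inferred -od (after vowel 'a') → ngechsaod.
Nasal assimilation: no change.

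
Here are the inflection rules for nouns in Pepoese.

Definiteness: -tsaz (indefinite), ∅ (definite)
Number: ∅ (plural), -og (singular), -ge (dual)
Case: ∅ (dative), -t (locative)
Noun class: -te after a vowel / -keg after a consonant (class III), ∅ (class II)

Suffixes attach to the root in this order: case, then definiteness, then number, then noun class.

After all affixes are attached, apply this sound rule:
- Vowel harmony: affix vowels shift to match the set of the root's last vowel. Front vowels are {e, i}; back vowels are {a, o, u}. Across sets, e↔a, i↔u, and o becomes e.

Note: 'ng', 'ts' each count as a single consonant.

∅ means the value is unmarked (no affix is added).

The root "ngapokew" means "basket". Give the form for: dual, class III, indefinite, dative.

case = dative: zero marking, form stays ngapokew.
Attach definiteness indefinite -tsaz → ngapokewtsaz.
Attach number dual -ge → ngapokewtsazge.
Attach noun class class III -te (after vowel 'e') → ngapokewtsazgete.
Apply vowel harmony: ngapokewtsazgete → ngapokewtsezgete.

ngapokewtsezgete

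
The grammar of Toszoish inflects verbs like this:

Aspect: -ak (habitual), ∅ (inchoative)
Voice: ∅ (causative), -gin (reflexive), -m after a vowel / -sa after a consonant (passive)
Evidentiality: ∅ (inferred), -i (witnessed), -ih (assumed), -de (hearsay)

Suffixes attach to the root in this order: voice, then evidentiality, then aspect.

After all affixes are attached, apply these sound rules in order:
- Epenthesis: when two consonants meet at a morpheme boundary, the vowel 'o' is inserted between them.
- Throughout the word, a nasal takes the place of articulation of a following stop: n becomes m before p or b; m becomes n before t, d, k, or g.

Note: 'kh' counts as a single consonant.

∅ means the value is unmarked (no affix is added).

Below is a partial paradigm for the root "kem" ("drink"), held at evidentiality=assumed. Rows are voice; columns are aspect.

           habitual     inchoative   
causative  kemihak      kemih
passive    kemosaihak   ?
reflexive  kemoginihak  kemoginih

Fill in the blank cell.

kemosaih

Attach voice passive -sa (after consonant 'm') → kemsa.
Attach evidentiality assumed -ih → kemsaih.
aspect = inchoative: zero marking, form stays kemsaih.
Apply epenthesis: kemsaih → kemosaih.
Nasal assimilation: no change.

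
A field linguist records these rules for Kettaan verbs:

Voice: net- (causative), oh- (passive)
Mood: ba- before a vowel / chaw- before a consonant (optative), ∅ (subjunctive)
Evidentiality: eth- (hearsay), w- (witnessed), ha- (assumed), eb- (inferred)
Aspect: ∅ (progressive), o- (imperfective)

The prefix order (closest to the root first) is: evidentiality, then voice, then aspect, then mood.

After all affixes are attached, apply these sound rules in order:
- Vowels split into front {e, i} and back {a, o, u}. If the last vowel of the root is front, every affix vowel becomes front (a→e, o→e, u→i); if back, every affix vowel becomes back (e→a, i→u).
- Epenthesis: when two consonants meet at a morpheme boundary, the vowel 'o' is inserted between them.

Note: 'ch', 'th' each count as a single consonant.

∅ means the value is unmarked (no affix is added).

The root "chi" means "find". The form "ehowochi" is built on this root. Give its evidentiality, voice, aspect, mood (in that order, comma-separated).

Segment: oh-w-chi.
evidentiality: w- → witnessed.
voice: oh- → passive.
aspect: ∅ → progressive.
mood: ∅ → subjunctive.

witnessed, passive, progressive, subjunctive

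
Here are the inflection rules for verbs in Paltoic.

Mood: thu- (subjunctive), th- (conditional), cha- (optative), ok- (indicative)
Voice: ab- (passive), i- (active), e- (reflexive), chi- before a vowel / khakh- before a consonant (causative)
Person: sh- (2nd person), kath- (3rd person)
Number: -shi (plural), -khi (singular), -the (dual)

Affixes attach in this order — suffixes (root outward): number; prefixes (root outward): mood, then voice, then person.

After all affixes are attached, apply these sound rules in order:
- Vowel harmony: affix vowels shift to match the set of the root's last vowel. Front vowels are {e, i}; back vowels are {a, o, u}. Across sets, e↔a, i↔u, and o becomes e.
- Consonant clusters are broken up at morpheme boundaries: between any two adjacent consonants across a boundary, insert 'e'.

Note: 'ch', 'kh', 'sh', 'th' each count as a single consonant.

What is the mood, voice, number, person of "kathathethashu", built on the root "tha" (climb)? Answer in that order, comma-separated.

conditional, reflexive, plural, 3rd person

Segment: kath-e-th-tha-shi.
mood: th- → conditional.
voice: e- → reflexive.
number: -shi → plural.
person: kath- → 3rd person.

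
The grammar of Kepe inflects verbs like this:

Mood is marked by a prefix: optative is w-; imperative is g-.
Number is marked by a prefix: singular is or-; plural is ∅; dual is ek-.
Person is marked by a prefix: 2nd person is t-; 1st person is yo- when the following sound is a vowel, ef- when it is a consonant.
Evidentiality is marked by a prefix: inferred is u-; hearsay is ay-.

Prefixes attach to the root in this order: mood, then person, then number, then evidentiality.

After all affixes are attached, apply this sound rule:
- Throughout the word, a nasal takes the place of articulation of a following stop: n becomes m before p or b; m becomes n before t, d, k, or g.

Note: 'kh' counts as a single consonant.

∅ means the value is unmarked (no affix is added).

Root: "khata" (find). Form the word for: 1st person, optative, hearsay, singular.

ayorefwkhata

Attach mood optative w- → wkhata.
Attach person 1st person ef- (before consonant 'w') → efwkhata.
Attach number singular or- → orefwkhata.
Attach evidentiality hearsay ay- → ayorefwkhata.
Nasal assimilation: no change.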